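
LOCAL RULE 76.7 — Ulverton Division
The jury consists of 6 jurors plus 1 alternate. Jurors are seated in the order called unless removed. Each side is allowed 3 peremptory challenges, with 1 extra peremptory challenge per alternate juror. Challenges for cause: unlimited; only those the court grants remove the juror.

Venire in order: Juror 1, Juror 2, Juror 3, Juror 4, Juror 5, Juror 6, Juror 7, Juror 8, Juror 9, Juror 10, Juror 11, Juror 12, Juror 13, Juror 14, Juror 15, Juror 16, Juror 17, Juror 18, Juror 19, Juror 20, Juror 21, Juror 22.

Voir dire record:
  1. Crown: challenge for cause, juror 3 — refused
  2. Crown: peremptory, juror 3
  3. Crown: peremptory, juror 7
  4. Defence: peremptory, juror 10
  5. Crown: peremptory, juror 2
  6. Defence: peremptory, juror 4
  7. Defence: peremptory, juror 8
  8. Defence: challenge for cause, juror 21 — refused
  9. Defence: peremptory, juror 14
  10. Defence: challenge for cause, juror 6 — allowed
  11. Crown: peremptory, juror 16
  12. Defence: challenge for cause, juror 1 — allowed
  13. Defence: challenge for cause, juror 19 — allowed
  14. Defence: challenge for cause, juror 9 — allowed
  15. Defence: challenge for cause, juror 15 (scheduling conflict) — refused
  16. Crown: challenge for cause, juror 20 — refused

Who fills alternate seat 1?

Removed: #1, #2, #3, #4, #6, #7, #8, #9, #10, #14, #16, #19. (#15, #20, #21 stay — for-cause denied.)
Filling seats in venire order through position 7: #5, #11, #12, #13, #15, #17, #18.
So alternate 1 is #18.

18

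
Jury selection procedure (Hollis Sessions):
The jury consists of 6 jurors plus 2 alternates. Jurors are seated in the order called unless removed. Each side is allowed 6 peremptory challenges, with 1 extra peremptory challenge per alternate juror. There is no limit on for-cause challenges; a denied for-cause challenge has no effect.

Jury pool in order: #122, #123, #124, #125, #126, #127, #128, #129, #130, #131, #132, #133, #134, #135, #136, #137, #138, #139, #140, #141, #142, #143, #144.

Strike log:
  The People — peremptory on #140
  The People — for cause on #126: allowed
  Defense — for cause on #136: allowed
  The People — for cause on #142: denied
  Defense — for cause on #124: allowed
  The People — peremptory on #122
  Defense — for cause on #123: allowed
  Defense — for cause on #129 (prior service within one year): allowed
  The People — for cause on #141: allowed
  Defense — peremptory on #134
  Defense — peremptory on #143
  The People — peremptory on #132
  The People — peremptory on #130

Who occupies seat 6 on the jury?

135

Removed: #122, #123, #124, #126, #129, #130, #132, #134, #136, #140, #141, #143. (#142 stays — for-cause denied.)
Filling seats in venire order through position 6: #125, #127, #128, #131, #133, #135.
So seat 6 is #135.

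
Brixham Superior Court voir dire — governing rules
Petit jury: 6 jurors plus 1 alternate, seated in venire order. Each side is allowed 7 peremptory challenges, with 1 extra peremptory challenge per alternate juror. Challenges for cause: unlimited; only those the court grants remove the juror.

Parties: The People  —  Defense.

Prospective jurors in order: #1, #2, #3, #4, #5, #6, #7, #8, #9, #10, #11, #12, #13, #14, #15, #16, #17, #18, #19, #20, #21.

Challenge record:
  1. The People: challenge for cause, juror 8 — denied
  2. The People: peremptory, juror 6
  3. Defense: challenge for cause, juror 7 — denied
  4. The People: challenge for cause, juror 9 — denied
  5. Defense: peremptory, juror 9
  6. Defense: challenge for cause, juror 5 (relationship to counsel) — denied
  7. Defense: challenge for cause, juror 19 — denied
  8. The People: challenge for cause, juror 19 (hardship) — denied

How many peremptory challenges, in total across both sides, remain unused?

14

The People allotment: 7 base + 1 × 1 alternate = 8. Defense allotment: 7 base + 1 × 1 alternate = 8.
The People peremptories used: #6 — 1 (for-cause on #8, #9, #19 don't count).
Defense peremptories used: #9 — 1 (for-cause on #7, #5, #19 don't count).
Remaining: (8 − 1) + (8 − 1) = 14.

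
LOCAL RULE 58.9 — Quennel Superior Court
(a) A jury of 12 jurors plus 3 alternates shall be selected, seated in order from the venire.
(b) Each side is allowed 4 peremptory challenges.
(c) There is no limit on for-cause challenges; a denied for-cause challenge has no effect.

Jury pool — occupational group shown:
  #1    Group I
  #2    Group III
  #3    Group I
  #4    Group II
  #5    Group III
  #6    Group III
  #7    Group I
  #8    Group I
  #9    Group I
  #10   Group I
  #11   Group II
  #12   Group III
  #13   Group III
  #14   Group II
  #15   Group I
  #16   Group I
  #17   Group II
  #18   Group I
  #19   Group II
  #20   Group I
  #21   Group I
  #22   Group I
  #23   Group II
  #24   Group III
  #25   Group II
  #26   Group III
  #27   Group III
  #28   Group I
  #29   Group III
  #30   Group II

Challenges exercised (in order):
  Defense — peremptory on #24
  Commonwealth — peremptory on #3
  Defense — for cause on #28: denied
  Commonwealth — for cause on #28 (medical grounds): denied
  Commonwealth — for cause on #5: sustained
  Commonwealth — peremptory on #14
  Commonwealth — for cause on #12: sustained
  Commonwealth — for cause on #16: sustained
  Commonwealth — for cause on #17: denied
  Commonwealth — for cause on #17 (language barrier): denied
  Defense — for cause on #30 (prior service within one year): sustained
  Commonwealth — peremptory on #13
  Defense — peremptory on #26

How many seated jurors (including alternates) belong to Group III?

2

Removed: #3, #5, #12, #13, #14, #16, #24, #26, #30.
Seated (15 incl. alternates): #1, #2, #4, #6, #7, #8, #9, #10, #11, #15, #17, #18, #19, #20, #21.
Of those, in Group III: #2, #6 → 2.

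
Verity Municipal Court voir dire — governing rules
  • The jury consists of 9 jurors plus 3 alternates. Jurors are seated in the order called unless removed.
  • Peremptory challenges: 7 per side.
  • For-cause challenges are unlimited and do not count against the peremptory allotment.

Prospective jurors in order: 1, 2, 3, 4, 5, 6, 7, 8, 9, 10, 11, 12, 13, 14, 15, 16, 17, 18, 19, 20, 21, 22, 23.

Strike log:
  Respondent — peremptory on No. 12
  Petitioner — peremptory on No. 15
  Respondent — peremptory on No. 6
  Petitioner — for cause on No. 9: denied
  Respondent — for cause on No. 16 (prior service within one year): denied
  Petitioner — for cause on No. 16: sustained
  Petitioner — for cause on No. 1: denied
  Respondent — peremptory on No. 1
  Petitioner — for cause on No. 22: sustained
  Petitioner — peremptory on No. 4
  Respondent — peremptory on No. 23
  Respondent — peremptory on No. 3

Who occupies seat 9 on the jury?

14

Removed: #1, #3, #4, #6, #12, #15, #16, #22, #23. (#9 stays — for-cause denied.)
Seating in order: seats 1–9 → #2, #5, #7, #8, #9, #10, #11, #13, #14; alternates → #17, #18, #19.
So seat 9 is #14.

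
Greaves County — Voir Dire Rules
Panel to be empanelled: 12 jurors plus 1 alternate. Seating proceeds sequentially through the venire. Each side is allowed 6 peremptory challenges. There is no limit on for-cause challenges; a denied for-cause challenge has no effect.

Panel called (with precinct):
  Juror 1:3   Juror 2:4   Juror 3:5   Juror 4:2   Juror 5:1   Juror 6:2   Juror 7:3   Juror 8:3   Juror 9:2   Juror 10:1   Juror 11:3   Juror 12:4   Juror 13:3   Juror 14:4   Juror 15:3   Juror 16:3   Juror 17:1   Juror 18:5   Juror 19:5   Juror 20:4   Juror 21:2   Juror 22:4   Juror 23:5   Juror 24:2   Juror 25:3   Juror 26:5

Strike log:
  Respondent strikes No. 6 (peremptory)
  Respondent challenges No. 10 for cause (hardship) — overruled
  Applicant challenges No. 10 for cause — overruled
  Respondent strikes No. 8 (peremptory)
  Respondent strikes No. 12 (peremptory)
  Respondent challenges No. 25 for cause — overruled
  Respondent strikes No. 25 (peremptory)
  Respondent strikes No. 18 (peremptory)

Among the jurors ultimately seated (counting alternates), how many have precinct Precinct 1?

2

Removed: #6, #8, #12, #18, #25.
Seated (13 incl. alternates): #1, #2, #3, #4, #5, #7, #9, #10, #11, #13, #14, #15, #16.
Of those, in Precinct 1: #5, #10 → 2.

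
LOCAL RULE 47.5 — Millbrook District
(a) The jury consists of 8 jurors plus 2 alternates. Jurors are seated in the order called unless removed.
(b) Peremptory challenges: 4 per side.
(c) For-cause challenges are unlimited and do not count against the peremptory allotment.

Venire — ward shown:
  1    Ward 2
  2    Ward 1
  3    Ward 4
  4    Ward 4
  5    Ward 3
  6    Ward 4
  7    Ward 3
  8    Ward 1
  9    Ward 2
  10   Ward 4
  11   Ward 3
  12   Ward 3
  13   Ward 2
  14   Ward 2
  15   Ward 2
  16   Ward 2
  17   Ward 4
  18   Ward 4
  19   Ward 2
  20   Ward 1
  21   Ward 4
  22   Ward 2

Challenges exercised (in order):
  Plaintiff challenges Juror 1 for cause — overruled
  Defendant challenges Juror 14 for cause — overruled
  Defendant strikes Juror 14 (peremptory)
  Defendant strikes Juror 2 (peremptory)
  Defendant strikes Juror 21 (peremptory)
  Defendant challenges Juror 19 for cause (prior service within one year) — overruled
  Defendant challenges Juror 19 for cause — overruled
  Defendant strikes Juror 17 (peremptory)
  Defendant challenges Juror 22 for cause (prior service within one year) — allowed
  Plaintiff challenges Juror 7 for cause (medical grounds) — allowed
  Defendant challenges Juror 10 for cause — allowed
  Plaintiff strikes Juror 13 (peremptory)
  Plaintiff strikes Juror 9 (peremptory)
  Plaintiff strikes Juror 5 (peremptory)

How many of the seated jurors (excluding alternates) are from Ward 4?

Removed: #2, #5, #7, #9, #10, #13, #14, #17, #21, #22.
Seated jurors 1–8: #1, #3, #4, #6, #8, #11, #12, #15 (alternates #16, #18 not counted).
Of those, in Ward 4: #3, #4, #6 → 3.

3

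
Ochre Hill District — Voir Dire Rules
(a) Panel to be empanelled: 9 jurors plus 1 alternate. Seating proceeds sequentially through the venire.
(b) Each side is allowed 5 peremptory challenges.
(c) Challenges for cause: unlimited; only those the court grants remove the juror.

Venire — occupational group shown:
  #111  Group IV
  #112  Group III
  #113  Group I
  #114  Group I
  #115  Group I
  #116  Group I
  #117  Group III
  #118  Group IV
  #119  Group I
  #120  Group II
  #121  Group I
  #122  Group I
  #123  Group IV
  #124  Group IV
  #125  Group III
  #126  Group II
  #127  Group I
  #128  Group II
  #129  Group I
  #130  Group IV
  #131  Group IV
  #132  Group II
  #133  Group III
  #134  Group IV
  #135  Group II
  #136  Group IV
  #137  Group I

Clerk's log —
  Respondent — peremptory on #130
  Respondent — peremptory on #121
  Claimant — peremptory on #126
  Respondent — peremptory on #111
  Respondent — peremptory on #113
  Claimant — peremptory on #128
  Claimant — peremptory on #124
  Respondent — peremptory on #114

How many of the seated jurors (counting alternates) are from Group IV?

2

Removed: #111, #113, #114, #121, #124, #126, #128, #130.
Seated (10 incl. alternates): #112, #115, #116, #117, #118, #119, #120, #122, #123, #125.
Of those, in Group IV: #118, #123 → 2.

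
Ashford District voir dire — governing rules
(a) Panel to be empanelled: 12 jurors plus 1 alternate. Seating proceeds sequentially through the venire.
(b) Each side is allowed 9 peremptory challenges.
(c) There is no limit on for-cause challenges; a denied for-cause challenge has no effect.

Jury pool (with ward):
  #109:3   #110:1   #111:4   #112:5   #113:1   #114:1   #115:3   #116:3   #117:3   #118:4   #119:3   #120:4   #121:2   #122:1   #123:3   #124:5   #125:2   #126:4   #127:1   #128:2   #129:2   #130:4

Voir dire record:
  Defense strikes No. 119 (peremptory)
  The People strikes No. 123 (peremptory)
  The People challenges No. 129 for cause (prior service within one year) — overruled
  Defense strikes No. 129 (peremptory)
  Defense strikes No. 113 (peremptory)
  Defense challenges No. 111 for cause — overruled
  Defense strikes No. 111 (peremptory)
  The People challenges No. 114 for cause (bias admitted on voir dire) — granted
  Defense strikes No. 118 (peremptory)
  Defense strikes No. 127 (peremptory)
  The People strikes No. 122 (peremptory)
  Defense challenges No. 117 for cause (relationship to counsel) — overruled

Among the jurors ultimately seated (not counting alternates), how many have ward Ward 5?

2

Removed: #111, #113, #114, #118, #119, #122, #123, #127, #129.
Seated jurors 1–12: #109, #110, #112, #115, #116, #117, #120, #121, #124, #125, #126, #128 (alternates #130 not counted).
Of those, in Ward 5: #112, #124 → 2.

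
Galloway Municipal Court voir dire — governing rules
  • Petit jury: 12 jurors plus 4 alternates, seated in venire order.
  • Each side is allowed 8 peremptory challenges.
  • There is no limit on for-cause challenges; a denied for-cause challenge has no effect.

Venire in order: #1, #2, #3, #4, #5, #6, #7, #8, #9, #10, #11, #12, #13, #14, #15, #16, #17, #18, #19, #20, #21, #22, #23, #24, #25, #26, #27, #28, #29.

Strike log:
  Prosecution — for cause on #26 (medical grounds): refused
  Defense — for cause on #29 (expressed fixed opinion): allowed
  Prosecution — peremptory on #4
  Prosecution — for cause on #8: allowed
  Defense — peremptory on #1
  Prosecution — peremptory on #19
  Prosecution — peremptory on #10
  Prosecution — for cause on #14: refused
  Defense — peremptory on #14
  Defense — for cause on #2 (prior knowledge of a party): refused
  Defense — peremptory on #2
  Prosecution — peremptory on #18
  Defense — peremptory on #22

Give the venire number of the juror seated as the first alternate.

21

Removed: #1, #2, #4, #8, #10, #14, #18, #19, #22, #29. (#26 stays — for-cause denied.)
Seating in order: seats 1–12 → #3, #5, #6, #7, #9, #11, #12, #13, #15, #16, #17, #20; alternates → #21, #23, #24, #25.
So alternate 1 is #21.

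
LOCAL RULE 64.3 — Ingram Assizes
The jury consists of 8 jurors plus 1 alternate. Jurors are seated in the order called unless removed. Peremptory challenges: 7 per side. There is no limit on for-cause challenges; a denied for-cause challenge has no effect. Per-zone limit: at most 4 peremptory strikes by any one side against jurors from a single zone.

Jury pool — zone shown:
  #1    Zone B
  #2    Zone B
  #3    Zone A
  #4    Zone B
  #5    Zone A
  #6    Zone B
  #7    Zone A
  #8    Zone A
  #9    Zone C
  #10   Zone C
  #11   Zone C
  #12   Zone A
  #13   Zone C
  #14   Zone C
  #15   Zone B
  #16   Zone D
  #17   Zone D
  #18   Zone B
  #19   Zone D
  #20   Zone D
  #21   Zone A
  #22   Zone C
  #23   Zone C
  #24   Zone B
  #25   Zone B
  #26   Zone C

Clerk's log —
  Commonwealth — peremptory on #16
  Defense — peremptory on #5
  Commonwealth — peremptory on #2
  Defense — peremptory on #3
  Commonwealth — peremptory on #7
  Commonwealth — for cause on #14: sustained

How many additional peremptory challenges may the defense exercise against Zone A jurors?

Defense peremptories so far: #5, #3 — 2 of 7 used, 5 left overall.
Against Zone A: #5, #3 — 2 used; per-zone cap 4 leaves 2.
Binding limit: min(5, 2) = 2.

2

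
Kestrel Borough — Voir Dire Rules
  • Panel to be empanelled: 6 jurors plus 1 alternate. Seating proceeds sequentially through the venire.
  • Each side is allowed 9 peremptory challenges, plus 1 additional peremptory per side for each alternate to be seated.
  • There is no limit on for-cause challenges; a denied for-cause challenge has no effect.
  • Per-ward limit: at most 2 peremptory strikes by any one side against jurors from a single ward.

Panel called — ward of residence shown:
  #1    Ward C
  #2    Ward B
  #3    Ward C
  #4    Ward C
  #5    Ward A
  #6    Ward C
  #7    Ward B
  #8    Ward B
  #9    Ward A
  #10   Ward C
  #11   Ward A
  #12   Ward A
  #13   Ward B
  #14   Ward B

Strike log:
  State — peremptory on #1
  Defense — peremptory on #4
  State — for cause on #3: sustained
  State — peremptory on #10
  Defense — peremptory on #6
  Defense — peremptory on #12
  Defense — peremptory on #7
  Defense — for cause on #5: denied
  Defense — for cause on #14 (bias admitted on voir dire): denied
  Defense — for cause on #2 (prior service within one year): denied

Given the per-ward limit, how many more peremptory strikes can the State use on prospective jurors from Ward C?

0

State peremptories so far: #1, #10 — 2 of 10 used, 8 left overall.
Against Ward C: #1, #10 — 2 used; per-ward cap 2 leaves 0.
Binding limit: min(8, 0) = 0.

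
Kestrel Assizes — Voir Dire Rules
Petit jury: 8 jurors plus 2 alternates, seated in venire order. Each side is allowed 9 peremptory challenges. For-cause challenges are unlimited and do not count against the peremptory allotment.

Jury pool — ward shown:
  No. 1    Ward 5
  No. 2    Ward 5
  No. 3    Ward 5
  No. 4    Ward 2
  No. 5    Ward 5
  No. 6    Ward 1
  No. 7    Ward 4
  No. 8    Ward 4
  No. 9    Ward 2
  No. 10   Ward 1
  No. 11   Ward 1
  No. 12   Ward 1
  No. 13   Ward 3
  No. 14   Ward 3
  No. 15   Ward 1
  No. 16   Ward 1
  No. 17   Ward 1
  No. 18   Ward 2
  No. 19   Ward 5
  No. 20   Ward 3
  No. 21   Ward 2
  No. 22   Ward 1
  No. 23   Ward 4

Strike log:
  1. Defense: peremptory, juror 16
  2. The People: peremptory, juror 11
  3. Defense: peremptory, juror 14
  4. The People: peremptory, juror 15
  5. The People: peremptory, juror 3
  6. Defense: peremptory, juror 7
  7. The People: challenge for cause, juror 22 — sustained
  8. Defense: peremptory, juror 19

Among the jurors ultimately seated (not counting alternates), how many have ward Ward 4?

Removed: #3, #7, #11, #14, #15, #16, #19, #22.
Seated jurors 1–8: #1, #2, #4, #5, #6, #8, #9, #10 (alternates #12, #13 not counted).
Of those, in Ward 4: #8 → 1.

1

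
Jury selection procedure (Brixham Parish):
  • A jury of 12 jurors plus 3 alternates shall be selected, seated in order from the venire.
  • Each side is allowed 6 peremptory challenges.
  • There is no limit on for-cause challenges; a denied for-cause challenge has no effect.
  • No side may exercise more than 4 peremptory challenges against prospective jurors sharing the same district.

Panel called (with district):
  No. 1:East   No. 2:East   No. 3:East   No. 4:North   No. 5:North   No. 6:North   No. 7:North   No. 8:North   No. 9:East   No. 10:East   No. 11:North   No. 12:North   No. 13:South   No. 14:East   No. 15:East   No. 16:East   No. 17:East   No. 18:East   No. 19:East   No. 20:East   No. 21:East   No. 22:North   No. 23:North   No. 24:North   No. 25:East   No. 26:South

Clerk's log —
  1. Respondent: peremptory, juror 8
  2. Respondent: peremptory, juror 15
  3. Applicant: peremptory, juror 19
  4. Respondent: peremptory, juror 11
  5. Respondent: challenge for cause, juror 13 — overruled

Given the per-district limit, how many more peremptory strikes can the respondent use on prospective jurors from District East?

3

Respondent peremptories so far: #8, #15, #11 — 3 of 6 used, 3 left overall.
Against District East: #15 — 1 used; per-district cap 4 leaves 3.
Binding limit: min(3, 3) = 3.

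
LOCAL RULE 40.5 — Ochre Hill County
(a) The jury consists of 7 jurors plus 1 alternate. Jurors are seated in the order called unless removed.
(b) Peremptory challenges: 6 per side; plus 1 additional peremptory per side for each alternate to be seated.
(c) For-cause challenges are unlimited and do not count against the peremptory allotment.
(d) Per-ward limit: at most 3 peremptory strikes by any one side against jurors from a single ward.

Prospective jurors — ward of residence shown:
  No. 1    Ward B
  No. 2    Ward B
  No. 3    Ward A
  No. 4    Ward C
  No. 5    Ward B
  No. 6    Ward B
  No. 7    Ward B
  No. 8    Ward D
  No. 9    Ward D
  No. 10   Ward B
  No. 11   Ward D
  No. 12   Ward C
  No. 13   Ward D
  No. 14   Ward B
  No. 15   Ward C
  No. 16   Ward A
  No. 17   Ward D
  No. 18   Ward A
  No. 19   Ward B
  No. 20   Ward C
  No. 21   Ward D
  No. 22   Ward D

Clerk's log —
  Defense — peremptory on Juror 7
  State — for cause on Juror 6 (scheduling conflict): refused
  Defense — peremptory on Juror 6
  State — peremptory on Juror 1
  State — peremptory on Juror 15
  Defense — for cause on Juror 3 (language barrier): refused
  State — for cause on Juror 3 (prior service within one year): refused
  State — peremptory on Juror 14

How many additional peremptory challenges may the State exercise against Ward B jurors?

1

State peremptories so far: #1, #15, #14 — 3 of 7 used, 4 left overall.
Against Ward B: #1, #14 — 2 used; per-ward cap 3 leaves 1.
Binding limit: min(4, 1) = 1.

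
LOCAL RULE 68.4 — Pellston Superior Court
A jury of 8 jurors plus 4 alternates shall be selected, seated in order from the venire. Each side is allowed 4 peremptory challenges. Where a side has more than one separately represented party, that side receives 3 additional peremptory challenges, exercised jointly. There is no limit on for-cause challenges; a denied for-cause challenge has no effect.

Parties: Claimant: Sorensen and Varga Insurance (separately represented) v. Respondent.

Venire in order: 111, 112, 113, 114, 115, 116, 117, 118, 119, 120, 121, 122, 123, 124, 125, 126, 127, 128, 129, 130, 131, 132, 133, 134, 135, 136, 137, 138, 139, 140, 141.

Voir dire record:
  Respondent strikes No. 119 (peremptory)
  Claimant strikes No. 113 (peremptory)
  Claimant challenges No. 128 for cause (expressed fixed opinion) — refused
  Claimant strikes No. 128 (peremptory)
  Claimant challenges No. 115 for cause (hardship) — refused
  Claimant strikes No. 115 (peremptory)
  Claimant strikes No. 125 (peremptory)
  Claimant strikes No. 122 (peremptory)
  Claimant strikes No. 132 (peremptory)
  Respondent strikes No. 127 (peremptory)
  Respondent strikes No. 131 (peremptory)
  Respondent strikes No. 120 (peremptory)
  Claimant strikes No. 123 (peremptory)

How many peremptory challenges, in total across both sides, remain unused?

Claimant allotment: 4 base + 3 multi-party = 7. Respondent allotment: 4.
Claimant peremptories used: #113, #128, #115, #125, #122, #132, #123 — 7 (for-cause on #128, #115 don't count).
Respondent peremptories used: #119, #127, #131, #120 — 4.
Remaining: (7 − 7) + (4 − 4) = 0.

0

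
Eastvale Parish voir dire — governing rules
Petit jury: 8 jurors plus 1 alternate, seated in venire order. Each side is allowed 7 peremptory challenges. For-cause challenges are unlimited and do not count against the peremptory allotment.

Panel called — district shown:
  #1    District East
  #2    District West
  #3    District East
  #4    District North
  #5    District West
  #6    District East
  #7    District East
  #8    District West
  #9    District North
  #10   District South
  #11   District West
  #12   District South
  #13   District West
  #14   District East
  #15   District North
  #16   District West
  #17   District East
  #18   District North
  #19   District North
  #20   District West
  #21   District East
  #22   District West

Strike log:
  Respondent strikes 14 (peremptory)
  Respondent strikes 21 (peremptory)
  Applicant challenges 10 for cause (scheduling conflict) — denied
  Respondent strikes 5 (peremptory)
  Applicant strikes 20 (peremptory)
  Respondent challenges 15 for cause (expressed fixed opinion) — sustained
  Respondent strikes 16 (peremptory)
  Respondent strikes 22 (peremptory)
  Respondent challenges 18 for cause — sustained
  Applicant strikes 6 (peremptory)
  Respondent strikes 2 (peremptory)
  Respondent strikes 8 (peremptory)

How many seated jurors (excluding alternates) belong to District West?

Removed: #2, #5, #6, #8, #14, #15, #16, #18, #20, #21, #22.
Seated jurors 1–8: #1, #3, #4, #7, #9, #10, #11, #12 (alternates #13 not counted).
Of those, in District West: #11 → 1.

1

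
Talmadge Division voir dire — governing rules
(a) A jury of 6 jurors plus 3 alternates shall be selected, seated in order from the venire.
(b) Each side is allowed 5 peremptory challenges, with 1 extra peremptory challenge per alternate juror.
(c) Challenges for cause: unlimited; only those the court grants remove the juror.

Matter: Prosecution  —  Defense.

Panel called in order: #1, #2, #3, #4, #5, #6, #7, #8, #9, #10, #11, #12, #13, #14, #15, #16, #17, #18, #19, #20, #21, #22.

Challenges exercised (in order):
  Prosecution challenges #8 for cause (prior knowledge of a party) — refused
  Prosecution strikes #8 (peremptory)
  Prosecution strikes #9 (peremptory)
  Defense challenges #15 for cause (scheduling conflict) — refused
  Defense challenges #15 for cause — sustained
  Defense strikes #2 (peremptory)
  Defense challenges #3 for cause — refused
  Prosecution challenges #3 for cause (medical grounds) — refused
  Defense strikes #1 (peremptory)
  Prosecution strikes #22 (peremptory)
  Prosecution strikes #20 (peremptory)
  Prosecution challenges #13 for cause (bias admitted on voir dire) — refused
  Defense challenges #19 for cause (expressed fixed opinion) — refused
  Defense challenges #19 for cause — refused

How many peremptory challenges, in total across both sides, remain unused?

Prosecution allotment: 5 base + 1 × 3 alternates = 8. Defense allotment: 5 base + 1 × 3 alternates = 8.
Prosecution peremptories used: #8, #9, #22, #20 — 4 (for-cause on #8, #3, #13 don't count).
Defense peremptories used: #2, #1 — 2 (for-cause on #15, #15, #3, #19, #19 don't count).
Remaining: (8 − 4) + (8 − 2) = 10.

10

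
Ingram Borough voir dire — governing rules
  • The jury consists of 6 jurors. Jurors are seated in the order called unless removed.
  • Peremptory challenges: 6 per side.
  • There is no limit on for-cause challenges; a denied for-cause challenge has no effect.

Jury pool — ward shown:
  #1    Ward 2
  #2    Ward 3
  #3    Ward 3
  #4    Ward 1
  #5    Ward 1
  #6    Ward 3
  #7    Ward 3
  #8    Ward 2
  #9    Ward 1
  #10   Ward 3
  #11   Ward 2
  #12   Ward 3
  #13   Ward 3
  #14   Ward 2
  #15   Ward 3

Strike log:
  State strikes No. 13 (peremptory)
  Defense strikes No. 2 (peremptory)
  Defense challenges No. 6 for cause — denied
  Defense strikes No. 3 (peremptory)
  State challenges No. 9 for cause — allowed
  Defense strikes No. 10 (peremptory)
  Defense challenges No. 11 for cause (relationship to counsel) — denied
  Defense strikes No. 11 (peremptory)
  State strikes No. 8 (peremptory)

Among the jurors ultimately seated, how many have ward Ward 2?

Removed: #2, #3, #8, #9, #10, #11, #13.
Seated jurors 1–6: #1, #4, #5, #6, #7, #12.
Of those, in Ward 2: #1 → 1.

1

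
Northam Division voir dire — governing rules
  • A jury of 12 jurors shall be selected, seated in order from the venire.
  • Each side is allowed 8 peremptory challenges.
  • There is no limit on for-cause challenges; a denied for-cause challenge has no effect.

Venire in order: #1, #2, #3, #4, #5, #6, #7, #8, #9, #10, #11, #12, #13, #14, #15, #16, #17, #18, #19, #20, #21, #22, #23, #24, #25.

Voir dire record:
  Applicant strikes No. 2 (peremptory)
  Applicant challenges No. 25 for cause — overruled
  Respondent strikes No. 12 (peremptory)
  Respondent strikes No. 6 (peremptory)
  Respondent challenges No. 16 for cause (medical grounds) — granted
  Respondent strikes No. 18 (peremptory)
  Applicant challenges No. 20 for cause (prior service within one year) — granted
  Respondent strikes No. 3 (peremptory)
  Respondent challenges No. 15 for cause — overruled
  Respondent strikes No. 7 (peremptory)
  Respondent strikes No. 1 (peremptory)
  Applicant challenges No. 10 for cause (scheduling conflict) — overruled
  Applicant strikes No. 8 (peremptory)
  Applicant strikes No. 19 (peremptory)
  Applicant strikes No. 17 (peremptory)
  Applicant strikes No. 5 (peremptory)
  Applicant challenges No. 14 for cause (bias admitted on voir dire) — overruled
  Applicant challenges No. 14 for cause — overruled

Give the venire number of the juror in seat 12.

25

Removed: #1, #2, #3, #5, #6, #7, #8, #12, #16, #17, #18, #19, #20. (#10, #14, #15, #25 stay — for-cause denied.)
Filling seats in venire order through position 12: #4, #9, #10, #11, #13, #14, #15, #21, #22, #23, #24, #25.
So seat 12 is #25.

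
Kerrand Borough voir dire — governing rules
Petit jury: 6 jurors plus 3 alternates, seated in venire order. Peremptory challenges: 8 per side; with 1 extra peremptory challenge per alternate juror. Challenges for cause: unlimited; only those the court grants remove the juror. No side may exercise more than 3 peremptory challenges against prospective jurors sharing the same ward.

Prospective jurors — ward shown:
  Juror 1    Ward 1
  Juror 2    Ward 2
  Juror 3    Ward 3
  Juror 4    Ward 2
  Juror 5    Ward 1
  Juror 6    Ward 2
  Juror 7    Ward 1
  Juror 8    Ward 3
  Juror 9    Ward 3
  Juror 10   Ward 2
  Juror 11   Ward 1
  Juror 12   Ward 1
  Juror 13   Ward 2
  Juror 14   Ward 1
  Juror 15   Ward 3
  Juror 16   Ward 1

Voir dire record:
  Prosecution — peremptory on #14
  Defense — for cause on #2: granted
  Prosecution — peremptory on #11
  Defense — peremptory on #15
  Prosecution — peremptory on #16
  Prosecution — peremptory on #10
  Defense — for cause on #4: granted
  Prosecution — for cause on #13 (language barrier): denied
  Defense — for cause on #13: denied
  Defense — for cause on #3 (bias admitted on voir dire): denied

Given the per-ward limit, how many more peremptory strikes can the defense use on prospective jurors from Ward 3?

2

Defense peremptories so far: #15 — 1 of 11 used, 10 left overall.
Against Ward 3: #15 — 1 used; per-ward cap 3 leaves 2.
Binding limit: min(10, 2) = 2.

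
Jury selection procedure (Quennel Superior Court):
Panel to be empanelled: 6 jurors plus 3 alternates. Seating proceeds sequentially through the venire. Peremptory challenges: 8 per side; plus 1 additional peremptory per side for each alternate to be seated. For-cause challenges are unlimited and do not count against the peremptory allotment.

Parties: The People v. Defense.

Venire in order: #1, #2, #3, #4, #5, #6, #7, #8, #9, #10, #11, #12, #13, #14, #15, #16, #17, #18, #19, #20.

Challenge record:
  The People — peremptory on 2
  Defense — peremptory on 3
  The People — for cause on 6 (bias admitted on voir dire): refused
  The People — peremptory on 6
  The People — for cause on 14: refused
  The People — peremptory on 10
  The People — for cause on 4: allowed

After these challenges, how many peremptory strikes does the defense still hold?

10

Defense allotment: 8 base + 1 × 3 alternates = 11.
Defense peremptories used: #3 — 1.
Remaining: 11 − 1 = 10.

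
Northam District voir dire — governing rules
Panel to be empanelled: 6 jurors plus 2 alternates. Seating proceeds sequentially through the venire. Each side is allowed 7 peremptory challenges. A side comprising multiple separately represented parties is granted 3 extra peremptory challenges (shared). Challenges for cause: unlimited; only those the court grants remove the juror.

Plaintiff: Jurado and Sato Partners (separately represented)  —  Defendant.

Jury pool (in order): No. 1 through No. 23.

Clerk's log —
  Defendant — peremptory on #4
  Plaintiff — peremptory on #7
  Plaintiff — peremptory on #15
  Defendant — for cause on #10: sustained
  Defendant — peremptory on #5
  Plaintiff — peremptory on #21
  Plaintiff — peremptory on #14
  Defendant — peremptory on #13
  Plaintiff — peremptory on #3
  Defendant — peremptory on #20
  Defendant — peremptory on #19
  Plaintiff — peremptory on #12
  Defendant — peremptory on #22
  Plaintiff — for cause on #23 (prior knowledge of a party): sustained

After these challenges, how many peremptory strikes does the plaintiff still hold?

4

Plaintiff allotment: 7 base + 3 multi-party = 10.
Plaintiff peremptories used: #7, #15, #21, #14, #3, #12 — 6 (the for-cause on #23 doesn't count).
Remaining: 10 − 6 = 4.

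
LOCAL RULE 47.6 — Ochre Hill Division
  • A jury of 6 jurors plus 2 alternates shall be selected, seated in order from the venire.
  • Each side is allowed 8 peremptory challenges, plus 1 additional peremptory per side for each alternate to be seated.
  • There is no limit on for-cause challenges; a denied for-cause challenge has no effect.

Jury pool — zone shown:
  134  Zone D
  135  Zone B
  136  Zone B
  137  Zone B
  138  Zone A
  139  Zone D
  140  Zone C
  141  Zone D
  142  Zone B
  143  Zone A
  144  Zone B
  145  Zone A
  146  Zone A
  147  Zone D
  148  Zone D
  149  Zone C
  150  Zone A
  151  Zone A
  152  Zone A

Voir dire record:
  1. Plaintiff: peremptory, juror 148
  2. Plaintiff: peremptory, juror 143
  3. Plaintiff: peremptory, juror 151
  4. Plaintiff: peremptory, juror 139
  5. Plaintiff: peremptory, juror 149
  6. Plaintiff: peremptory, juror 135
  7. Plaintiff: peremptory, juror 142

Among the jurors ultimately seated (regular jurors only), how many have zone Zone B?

2

Removed: #135, #139, #142, #143, #148, #149, #151.
Seated jurors 1–6: #134, #136, #137, #138, #140, #141 (alternates #144, #145 not counted).
Of those, in Zone B: #136, #137 → 2.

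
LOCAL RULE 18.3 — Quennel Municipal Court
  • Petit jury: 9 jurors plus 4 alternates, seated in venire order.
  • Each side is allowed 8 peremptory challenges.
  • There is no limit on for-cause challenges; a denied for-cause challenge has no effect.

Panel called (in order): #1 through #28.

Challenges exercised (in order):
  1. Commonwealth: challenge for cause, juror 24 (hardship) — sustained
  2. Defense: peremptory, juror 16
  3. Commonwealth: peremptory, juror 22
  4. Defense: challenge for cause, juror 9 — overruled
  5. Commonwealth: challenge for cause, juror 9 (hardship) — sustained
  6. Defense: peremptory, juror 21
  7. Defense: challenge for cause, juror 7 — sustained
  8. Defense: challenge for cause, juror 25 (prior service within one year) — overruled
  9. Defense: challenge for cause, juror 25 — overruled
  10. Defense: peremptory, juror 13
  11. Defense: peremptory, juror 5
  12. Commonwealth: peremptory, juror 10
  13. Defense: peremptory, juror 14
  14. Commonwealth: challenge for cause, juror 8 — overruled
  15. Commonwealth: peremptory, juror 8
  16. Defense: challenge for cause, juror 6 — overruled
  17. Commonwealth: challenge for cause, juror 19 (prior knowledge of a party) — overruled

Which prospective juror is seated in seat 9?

Removed: #5, #7, #8, #9, #10, #13, #14, #16, #21, #22, #24. (#6, #19, #25 stay — for-cause denied.)
Seating in order: seats 1–9 → #1, #2, #3, #4, #6, #11, #12, #15, #17; alternates → #18, #19, #20, #23.
So seat 9 is #17.

17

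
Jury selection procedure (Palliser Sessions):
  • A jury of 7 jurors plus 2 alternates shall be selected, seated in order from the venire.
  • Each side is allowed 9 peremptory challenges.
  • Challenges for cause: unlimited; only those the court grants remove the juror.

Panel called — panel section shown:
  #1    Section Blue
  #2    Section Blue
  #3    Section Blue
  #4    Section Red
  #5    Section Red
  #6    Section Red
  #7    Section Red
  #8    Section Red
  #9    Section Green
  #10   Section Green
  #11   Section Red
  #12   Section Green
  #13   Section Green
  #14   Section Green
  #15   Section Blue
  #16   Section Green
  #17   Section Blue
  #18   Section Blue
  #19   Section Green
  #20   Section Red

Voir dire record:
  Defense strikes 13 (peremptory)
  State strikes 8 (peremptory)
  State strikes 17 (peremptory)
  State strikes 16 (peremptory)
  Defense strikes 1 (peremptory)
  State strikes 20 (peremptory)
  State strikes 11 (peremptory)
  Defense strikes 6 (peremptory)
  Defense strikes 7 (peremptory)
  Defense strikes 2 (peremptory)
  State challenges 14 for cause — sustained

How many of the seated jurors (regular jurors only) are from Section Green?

Removed: #1, #2, #6, #7, #8, #11, #13, #14, #16, #17, #20.
Seated jurors 1–7: #3, #4, #5, #9, #10, #12, #15 (alternates #18, #19 not counted).
Of those, in Section Green: #9, #10, #12 → 3.

3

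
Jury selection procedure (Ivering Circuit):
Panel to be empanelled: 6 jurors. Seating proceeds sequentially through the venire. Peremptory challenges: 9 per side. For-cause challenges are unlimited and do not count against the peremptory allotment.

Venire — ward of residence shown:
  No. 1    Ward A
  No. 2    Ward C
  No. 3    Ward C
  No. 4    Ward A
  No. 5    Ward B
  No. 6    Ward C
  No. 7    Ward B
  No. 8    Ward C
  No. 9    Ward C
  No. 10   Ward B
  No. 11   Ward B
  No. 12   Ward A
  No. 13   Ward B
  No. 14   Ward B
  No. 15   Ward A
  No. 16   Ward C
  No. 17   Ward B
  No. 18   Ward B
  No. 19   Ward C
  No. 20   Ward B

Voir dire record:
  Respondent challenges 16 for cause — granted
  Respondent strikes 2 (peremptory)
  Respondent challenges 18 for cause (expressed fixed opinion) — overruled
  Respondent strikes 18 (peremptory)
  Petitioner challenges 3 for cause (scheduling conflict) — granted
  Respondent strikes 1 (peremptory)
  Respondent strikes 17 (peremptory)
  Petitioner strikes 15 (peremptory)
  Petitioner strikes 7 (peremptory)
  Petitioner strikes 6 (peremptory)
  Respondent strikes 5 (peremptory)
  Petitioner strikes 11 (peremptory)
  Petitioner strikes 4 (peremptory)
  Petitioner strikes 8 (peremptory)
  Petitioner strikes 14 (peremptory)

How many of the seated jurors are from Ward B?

3

Removed: #1, #2, #3, #4, #5, #6, #7, #8, #11, #14, #15, #16, #17, #18.
Seated jurors 1–6: #9, #10, #12, #13, #19, #20.
Of those, in Ward B: #10, #13, #20 → 3.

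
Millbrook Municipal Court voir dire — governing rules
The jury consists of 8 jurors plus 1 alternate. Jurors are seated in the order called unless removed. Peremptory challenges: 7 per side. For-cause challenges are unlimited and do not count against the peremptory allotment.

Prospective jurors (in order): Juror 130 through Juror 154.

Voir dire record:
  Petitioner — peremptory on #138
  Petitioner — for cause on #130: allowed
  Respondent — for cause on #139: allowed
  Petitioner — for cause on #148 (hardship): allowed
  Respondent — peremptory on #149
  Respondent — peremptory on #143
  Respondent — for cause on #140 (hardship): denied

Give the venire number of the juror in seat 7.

Removed: #130, #138, #139, #143, #148, #149. (#140 stays — for-cause denied.)
Filling seats in venire order through position 7: #131, #132, #133, #134, #135, #136, #137.
So seat 7 is #137.

137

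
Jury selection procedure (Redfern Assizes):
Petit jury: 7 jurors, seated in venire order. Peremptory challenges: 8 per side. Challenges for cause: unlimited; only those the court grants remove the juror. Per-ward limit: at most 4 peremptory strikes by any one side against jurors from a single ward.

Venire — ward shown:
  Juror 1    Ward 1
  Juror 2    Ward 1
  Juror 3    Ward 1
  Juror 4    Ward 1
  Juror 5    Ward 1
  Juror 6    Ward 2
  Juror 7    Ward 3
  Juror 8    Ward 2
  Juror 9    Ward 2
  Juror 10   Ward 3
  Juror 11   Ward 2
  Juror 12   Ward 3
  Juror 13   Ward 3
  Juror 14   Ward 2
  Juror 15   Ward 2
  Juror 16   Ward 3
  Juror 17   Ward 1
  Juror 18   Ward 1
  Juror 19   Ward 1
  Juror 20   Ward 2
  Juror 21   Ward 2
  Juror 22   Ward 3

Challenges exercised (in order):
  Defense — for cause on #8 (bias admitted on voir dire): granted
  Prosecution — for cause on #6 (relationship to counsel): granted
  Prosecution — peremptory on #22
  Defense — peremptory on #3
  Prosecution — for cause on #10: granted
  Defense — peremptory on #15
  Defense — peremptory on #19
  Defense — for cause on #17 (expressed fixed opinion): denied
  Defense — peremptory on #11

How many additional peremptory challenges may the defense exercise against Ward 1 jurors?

2

Defense peremptories so far: #3, #15, #19, #11 — 4 of 8 used, 4 left overall.
Against Ward 1: #3, #19 — 2 used; per-ward cap 4 leaves 2.
Binding limit: min(4, 2) = 2.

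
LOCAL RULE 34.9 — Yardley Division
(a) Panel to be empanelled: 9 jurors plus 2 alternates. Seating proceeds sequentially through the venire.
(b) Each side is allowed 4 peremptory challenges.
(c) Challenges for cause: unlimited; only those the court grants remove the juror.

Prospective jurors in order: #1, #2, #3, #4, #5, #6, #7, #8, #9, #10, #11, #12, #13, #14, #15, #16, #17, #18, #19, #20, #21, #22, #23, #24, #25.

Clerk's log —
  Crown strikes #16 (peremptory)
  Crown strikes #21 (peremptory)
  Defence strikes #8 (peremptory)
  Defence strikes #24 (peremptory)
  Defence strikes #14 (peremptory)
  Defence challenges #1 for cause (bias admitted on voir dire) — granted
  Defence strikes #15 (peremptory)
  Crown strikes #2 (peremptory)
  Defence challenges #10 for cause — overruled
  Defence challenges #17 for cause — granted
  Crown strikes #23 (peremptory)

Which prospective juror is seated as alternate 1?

13

Removed: #1, #2, #8, #14, #15, #16, #17, #21, #23, #24. (#10 stays — for-cause denied.)
Seating in order: seats 1–9 → #3, #4, #5, #6, #7, #9, #10, #11, #12; alternates → #13, #18.
So alternate 1 is #13.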